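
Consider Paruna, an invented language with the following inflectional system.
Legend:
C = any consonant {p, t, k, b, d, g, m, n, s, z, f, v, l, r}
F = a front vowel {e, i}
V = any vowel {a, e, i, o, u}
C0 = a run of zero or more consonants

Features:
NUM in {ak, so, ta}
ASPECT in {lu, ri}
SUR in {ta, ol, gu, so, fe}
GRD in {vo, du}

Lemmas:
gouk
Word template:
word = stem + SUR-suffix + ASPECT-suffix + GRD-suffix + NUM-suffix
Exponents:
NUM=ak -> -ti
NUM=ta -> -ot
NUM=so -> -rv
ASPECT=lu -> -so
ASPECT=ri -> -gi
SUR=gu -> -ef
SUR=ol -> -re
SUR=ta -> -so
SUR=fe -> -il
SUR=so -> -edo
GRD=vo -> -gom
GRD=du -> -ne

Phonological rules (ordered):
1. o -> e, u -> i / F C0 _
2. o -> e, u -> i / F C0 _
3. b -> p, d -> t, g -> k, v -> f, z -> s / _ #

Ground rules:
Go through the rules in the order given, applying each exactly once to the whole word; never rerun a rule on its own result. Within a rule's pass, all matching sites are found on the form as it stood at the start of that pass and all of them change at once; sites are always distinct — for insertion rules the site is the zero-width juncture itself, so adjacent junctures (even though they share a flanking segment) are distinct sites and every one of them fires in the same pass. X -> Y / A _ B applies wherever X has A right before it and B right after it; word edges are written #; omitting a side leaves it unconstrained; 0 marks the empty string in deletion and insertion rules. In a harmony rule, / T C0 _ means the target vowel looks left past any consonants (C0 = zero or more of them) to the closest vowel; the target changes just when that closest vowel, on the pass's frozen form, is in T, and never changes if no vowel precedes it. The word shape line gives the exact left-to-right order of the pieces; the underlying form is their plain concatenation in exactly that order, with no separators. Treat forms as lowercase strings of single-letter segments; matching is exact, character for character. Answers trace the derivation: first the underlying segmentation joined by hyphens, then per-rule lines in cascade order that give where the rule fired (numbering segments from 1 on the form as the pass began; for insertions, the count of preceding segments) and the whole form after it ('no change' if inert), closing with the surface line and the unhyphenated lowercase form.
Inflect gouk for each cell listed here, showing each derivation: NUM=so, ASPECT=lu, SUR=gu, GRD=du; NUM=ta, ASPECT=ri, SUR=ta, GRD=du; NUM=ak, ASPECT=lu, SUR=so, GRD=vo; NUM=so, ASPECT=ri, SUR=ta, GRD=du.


cell NUM=so, ASPECT=lu, SUR=gu, GRD=du:
underlying: gouk-ef-so-ne-rv
1. o -> e, u -> i / F C0 _: fires at position(s) 8: goukefsenerv
2. o -> e, u -> i / F C0 _: no change
3. b -> p, d -> t, g -> k, v -> f, z -> s / _ #: fires at position(s) 12: goukefsenerf
surface: goukefsenerf

cell NUM=ta, ASPECT=ri, SUR=ta, GRD=du:
underlying: gouk-so-gi-ne-ot
1. o -> e, u -> i / F C0 _: fires at position(s) 11: gouksogineet
2. o -> e, u -> i / F C0 _: no change
3. b -> p, d -> t, g -> k, v -> f, z -> s / _ #: no change
surface: gouksogineet

cell NUM=ak, ASPECT=lu, SUR=so, GRD=vo:
underlying: gouk-edo-so-gom-ti
1. o -> e, u -> i / F C0 _: fires at position(s) 7: goukedesogomti
2. o -> e, u -> i / F C0 _: fires at position(s) 9: goukedesegomti
3. b -> p, d -> t, g -> k, v -> f, z -> s / _ #: no change
surface: goukedesegomti

cell NUM=so, ASPECT=ri, SUR=ta, GRD=du:
underlying: gouk-so-gi-ne-rv
1. o -> e, u -> i / F C0 _: no change
2. o -> e, u -> i / F C0 _: no change
3. b -> p, d -> t, g -> k, v -> f, z -> s / _ #: fires at position(s) 12: gouksoginerf
surface: gouksoginerf


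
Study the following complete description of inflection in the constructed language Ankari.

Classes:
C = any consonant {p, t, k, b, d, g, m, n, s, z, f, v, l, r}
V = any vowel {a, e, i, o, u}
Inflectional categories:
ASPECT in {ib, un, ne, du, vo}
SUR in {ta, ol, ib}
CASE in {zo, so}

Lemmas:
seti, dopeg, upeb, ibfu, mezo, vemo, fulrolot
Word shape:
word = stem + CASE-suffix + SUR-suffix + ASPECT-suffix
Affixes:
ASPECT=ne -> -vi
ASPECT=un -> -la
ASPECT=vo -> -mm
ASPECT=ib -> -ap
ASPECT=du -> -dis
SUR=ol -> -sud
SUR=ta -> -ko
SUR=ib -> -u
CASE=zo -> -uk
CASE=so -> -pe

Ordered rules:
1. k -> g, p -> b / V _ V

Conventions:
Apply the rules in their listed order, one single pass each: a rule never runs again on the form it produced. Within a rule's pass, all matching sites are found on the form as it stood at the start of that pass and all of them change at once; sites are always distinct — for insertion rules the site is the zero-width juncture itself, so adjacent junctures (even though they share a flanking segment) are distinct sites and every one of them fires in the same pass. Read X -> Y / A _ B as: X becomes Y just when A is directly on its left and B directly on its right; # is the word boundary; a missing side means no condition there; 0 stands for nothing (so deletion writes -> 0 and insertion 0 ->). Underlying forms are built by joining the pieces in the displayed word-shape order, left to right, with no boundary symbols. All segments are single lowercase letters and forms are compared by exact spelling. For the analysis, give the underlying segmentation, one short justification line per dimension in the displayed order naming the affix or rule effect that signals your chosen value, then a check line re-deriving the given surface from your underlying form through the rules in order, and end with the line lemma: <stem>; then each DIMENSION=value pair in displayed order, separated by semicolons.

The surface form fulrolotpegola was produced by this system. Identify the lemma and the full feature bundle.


underlying: fulrolot-pe-ko-la
ASPECT=un - signalled by the affix -la
SUR=ta - signalled by the affix -ko
CASE=so - signalled by the affix -pe
check: fulrolotpekola -> fulrolotpegola
lemma: fulrolot; ASPECT=un; SUR=ta; CASE=so


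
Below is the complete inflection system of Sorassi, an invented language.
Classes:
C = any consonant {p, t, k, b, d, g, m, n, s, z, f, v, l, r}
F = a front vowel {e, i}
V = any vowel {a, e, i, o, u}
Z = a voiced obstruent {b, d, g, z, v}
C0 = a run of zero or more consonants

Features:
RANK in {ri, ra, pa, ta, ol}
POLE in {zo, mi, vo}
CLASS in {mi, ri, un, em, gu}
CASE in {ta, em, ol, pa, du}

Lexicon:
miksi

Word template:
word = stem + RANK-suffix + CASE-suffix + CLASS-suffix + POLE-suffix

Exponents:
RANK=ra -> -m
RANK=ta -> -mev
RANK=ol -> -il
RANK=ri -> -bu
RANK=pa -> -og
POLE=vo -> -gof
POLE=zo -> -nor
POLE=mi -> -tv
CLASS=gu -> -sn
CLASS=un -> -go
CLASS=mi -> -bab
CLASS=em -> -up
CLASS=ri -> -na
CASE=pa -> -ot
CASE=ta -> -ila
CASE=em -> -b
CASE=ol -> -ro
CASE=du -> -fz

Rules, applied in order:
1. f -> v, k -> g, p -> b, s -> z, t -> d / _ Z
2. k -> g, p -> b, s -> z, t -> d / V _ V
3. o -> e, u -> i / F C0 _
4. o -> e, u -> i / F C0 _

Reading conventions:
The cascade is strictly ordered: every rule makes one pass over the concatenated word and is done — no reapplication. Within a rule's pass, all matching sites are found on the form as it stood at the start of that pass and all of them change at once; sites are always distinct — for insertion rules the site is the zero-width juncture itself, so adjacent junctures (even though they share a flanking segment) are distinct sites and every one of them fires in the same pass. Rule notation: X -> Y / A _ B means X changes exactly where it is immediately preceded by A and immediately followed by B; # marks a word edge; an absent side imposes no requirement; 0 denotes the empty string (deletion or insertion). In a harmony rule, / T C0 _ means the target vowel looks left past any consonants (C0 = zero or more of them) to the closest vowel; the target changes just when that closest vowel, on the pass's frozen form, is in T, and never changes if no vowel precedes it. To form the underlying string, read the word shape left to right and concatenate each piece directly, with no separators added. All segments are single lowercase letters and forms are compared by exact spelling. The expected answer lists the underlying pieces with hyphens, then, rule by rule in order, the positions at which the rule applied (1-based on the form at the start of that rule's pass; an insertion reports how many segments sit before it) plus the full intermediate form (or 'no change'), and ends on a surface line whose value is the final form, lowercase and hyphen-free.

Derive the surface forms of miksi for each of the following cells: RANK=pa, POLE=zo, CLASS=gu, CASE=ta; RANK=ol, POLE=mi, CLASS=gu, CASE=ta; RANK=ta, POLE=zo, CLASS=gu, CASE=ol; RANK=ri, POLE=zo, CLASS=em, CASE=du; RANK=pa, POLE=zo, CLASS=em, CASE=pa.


cell RANK=pa, POLE=zo, CLASS=gu, CASE=ta:
underlying: miksi-og-ila-sn-nor
1. f -> v, k -> g, p -> b, s -> z, t -> d / _ Z: no change
2. k -> g, p -> b, s -> z, t -> d / V _ V: no change
3. o -> e, u -> i / F C0 _: fires at position(s) 6: miksiegilasnnor
4. o -> e, u -> i / F C0 _: no change
surface: miksiegilasnnor

cell RANK=ol, POLE=mi, CLASS=gu, CASE=ta:
underlying: miksi-il-ila-sn-tv
1. f -> v, k -> g, p -> b, s -> z, t -> d / _ Z: fires at position(s) 13: miksiililasndv
2. k -> g, p -> b, s -> z, t -> d / V _ V: no change
3. o -> e, u -> i / F C0 _: no change
4. o -> e, u -> i / F C0 _: no change
surface: miksiililasndv

cell RANK=ta, POLE=zo, CLASS=gu, CASE=ol:
underlying: miksi-mev-ro-sn-nor
1. f -> v, k -> g, p -> b, s -> z, t -> d / _ Z: no change
2. k -> g, p -> b, s -> z, t -> d / V _ V: no change
3. o -> e, u -> i / F C0 _: fires at position(s) 10: miksimevresnnor
4. o -> e, u -> i / F C0 _: fires at position(s) 14: miksimevresnner
surface: miksimevresnner

cell RANK=ri, POLE=zo, CLASS=em, CASE=du:
underlying: miksi-bu-fz-up-nor
1. f -> v, k -> g, p -> b, s -> z, t -> d / _ Z: fires at position(s) 8: miksibuvzupnor
2. k -> g, p -> b, s -> z, t -> d / V _ V: no change
3. o -> e, u -> i / F C0 _: fires at position(s) 7: miksibivzupnor
4. o -> e, u -> i / F C0 _: fires at position(s) 10: miksibivzipnor
surface: miksibivzipnor

cell RANK=pa, POLE=zo, CLASS=em, CASE=pa:
underlying: miksi-og-ot-up-nor
1. f -> v, k -> g, p -> b, s -> z, t -> d / _ Z: no change
2. k -> g, p -> b, s -> z, t -> d / V _ V: fires at position(s) 9: miksiogodupnor
3. o -> e, u -> i / F C0 _: fires at position(s) 6: miksiegodupnor
4. o -> e, u -> i / F C0 _: fires at position(s) 8: miksiegedupnor
surface: miksiegedupnor


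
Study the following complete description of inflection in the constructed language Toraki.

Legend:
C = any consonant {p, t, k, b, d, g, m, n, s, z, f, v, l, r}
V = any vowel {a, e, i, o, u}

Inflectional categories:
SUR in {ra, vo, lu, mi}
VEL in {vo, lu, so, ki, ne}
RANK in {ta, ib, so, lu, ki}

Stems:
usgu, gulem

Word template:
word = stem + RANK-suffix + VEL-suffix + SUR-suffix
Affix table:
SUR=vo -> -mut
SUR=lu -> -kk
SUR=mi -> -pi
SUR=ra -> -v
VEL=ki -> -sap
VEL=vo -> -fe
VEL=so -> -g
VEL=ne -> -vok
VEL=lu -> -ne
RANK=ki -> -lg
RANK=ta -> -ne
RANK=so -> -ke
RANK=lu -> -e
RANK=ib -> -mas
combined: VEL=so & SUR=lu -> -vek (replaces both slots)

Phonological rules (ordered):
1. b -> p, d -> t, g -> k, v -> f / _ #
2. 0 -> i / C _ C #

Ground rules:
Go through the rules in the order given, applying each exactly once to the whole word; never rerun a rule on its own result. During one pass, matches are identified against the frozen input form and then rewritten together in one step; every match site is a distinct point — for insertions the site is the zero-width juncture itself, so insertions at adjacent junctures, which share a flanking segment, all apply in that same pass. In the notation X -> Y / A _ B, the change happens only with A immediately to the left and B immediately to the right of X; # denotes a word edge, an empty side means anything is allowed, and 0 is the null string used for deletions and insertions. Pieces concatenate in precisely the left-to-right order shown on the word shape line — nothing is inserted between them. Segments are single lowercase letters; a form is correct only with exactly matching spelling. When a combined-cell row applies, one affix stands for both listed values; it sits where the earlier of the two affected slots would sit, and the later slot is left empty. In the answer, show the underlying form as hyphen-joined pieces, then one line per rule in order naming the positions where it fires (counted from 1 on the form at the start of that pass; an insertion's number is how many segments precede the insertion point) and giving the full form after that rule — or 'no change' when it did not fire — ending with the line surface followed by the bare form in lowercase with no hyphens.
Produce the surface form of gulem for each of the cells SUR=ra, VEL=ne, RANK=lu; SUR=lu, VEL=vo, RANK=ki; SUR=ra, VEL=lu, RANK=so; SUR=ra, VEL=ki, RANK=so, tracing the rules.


cell SUR=ra, VEL=ne, RANK=lu:
underlying: gulem-e-vok-v
1. b -> p, d -> t, g -> k, v -> f / _ #: fires at position(s) 10: gulemevokf
2. 0 -> i / C _ C #: inserts after position(s) 9: gulemevokif
surface: gulemevokif

cell SUR=lu, VEL=vo, RANK=ki:
underlying: gulem-lg-fe-kk
1. b -> p, d -> t, g -> k, v -> f / _ #: no change
2. 0 -> i / C _ C #: inserts after position(s) 10: gulemlgfekik
surface: gulemlgfekik

cell SUR=ra, VEL=lu, RANK=so:
underlying: gulem-ke-ne-v
1. b -> p, d -> t, g -> k, v -> f / _ #: fires at position(s) 10: gulemkenef
2. 0 -> i / C _ C #: no change
surface: gulemkenef

cell SUR=ra, VEL=ki, RANK=so:
underlying: gulem-ke-sap-v
1. b -> p, d -> t, g -> k, v -> f / _ #: fires at position(s) 11: gulemkesapf
2. 0 -> i / C _ C #: inserts after position(s) 10: gulemkesapif
surface: gulemkesapif


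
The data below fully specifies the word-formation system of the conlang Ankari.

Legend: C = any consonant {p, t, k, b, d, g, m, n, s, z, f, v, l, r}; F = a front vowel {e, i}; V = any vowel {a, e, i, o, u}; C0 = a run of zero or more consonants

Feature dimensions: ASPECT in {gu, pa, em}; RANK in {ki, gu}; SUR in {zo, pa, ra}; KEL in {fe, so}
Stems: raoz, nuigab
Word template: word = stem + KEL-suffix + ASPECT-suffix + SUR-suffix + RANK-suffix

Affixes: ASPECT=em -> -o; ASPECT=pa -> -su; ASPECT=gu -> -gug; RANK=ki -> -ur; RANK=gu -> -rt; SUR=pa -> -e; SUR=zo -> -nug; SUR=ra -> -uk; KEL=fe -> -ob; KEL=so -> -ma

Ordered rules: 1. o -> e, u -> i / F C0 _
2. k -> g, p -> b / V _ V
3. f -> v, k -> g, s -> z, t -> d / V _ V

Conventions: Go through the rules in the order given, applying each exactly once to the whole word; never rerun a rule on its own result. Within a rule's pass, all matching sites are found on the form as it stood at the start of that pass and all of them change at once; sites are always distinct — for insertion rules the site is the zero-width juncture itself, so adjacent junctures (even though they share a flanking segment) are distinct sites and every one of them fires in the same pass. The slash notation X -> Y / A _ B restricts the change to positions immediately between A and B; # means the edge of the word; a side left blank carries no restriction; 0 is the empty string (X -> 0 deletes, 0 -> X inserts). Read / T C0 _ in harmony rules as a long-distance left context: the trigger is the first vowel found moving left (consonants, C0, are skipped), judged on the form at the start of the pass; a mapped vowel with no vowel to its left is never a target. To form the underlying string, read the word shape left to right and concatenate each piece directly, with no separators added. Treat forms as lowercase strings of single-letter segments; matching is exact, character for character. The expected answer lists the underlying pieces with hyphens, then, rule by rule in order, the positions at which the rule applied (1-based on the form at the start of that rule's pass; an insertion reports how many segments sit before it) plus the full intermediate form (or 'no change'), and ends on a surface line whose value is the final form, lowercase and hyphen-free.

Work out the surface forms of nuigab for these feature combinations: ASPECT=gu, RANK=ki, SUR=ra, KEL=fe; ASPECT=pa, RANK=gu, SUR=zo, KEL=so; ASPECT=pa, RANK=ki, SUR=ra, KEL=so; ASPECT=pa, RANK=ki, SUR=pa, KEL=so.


cell ASPECT=gu, RANK=ki, SUR=ra, KEL=fe:
underlying: nuigab-ob-gug-uk-ur
1. o -> e, u -> i / F C0 _: no change
2. k -> g, p -> b / V _ V: fires at position(s) 13: nuigabobgugugur
3. f -> v, k -> g, s -> z, t -> d / V _ V: no change
surface: nuigabobgugugur

cell ASPECT=pa, RANK=gu, SUR=zo, KEL=so:
underlying: nuigab-ma-su-nug-rt
1. o -> e, u -> i / F C0 _: no change
2. k -> g, p -> b / V _ V: no change
3. f -> v, k -> g, s -> z, t -> d / V _ V: fires at position(s) 9: nuigabmazunugrt
surface: nuigabmazunugrt

cell ASPECT=pa, RANK=ki, SUR=ra, KEL=so:
underlying: nuigab-ma-su-uk-ur
1. o -> e, u -> i / F C0 _: no change
2. k -> g, p -> b / V _ V: fires at position(s) 12: nuigabmasuugur
3. f -> v, k -> g, s -> z, t -> d / V _ V: fires at position(s) 9: nuigabmazuugur
surface: nuigabmazuugur

cell ASPECT=pa, RANK=ki, SUR=pa, KEL=so:
underlying: nuigab-ma-su-e-ur
1. o -> e, u -> i / F C0 _: fires at position(s) 12: nuigabmasueir
2. k -> g, p -> b / V _ V: no change
3. f -> v, k -> g, s -> z, t -> d / V _ V: fires at position(s) 9: nuigabmazueir
surface: nuigabmazueir


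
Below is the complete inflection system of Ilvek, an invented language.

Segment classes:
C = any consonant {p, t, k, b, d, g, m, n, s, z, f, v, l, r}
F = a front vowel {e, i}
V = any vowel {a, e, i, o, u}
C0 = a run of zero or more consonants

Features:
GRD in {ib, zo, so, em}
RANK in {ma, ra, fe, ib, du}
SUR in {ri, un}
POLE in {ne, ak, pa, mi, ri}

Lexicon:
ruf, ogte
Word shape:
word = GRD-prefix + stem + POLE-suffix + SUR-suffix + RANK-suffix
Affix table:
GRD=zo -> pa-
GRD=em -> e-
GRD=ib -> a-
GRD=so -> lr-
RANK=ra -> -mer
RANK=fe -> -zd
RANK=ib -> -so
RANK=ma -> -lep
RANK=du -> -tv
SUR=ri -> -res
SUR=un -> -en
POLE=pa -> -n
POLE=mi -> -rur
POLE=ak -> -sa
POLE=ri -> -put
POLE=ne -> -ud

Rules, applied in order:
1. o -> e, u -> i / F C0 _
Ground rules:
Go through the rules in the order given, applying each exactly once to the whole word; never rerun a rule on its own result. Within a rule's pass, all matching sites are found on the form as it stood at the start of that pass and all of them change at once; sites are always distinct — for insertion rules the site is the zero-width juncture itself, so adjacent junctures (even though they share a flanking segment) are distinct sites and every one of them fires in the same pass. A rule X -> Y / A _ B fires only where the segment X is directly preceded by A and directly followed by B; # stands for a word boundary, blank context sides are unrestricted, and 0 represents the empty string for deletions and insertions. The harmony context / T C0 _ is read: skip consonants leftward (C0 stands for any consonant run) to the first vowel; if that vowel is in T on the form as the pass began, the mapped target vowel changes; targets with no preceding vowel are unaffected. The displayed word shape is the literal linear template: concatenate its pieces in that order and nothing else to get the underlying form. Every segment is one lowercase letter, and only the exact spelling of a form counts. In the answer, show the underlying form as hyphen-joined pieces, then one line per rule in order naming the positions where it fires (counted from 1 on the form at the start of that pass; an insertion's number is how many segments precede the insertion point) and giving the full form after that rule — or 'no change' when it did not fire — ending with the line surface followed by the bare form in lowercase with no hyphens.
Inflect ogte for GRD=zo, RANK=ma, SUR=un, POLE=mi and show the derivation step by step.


underlying: pa-ogte-rur-en-lep
1. o -> e, u -> i / F C0 _: fires at position(s) 8: paogterirenlep
surface: paogterirenlep


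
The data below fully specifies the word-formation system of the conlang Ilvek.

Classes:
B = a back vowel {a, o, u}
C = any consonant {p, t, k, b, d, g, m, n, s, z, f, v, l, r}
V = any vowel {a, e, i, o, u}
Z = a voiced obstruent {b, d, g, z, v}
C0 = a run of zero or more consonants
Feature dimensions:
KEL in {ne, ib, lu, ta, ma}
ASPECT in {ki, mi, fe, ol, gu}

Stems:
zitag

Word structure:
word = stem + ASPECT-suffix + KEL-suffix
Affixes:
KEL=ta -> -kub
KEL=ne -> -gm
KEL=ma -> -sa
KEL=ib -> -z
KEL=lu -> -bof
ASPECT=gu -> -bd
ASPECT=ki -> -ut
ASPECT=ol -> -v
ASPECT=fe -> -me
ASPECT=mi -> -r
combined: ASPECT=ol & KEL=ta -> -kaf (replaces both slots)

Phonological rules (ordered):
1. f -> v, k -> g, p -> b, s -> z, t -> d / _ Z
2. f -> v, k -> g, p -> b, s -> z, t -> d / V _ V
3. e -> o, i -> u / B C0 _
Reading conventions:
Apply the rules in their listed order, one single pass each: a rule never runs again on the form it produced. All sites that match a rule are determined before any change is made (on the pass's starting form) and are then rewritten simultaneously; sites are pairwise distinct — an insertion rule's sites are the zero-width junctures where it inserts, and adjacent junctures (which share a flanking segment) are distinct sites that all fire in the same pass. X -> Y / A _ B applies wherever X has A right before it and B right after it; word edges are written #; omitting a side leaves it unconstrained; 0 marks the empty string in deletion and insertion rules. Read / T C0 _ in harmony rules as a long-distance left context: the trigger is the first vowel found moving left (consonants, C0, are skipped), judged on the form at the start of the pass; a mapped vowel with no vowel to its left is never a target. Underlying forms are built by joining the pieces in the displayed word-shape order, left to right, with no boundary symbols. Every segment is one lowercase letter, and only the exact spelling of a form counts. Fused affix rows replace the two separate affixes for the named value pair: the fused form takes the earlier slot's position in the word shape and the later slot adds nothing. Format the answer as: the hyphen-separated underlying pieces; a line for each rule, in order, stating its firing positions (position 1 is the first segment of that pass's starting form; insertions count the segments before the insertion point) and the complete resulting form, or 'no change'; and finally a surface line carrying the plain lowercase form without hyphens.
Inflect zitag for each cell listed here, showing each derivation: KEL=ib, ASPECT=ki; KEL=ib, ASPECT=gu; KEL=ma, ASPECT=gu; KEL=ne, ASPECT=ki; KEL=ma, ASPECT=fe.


cell KEL=ib, ASPECT=ki:
underlying: zitag-ut-z
1. f -> v, k -> g, p -> b, s -> z, t -> d / _ Z: fires at position(s) 7: zitagudz
2. f -> v, k -> g, p -> b, s -> z, t -> d / V _ V: fires at position(s) 3: zidagudz
3. e -> o, i -> u / B C0 _: no change
surface: zidagudz

cell KEL=ib, ASPECT=gu:
underlying: zitag-bd-z
1. f -> v, k -> g, p -> b, s -> z, t -> d / _ Z: no change
2. f -> v, k -> g, p -> b, s -> z, t -> d / V _ V: fires at position(s) 3: zidagbdz
3. e -> o, i -> u / B C0 _: no change
surface: zidagbdz

cell KEL=ma, ASPECT=gu:
underlying: zitag-bd-sa
1. f -> v, k -> g, p -> b, s -> z, t -> d / _ Z: no change
2. f -> v, k -> g, p -> b, s -> z, t -> d / V _ V: fires at position(s) 3: zidagbdsa
3. e -> o, i -> u / B C0 _: no change
surface: zidagbdsa

cell KEL=ne, ASPECT=ki:
underlying: zitag-ut-gm
1. f -> v, k -> g, p -> b, s -> z, t -> d / _ Z: fires at position(s) 7: zitagudgm
2. f -> v, k -> g, p -> b, s -> z, t -> d / V _ V: fires at position(s) 3: zidagudgm
3. e -> o, i -> u / B C0 _: no change
surface: zidagudgm

cell KEL=ma, ASPECT=fe:
underlying: zitag-me-sa
1. f -> v, k -> g, p -> b, s -> z, t -> d / _ Z: no change
2. f -> v, k -> g, p -> b, s -> z, t -> d / V _ V: fires at position(s) 3, 8: zidagmeza
3. e -> o, i -> u / B C0 _: fires at position(s) 7: zidagmoza
surface: zidagmoza


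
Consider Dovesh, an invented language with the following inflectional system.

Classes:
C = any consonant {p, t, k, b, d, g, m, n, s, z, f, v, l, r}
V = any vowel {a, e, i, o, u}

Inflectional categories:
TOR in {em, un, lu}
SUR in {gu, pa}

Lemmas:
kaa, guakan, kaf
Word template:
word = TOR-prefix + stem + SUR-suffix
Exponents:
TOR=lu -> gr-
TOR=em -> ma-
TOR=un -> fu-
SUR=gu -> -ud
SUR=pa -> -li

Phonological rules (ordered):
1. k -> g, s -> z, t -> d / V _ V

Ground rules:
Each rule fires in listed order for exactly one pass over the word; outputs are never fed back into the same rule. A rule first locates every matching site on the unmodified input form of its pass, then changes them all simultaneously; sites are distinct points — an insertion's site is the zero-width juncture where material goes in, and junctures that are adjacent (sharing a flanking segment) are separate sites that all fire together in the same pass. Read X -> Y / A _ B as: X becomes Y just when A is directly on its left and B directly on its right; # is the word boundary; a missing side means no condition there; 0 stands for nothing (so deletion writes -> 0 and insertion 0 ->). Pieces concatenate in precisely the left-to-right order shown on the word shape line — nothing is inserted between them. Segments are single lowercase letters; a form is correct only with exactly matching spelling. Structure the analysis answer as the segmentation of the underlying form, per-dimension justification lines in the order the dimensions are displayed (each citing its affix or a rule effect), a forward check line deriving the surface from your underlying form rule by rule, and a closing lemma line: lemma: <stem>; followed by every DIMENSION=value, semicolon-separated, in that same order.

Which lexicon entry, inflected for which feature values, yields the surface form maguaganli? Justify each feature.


underlying: ma-guakan-li
TOR=em - signalled by the affix ma-
SUR=pa - signalled by the affix -li
check: maguakanli -> maguaganli
lemma: guakan; TOR=em; SUR=pa


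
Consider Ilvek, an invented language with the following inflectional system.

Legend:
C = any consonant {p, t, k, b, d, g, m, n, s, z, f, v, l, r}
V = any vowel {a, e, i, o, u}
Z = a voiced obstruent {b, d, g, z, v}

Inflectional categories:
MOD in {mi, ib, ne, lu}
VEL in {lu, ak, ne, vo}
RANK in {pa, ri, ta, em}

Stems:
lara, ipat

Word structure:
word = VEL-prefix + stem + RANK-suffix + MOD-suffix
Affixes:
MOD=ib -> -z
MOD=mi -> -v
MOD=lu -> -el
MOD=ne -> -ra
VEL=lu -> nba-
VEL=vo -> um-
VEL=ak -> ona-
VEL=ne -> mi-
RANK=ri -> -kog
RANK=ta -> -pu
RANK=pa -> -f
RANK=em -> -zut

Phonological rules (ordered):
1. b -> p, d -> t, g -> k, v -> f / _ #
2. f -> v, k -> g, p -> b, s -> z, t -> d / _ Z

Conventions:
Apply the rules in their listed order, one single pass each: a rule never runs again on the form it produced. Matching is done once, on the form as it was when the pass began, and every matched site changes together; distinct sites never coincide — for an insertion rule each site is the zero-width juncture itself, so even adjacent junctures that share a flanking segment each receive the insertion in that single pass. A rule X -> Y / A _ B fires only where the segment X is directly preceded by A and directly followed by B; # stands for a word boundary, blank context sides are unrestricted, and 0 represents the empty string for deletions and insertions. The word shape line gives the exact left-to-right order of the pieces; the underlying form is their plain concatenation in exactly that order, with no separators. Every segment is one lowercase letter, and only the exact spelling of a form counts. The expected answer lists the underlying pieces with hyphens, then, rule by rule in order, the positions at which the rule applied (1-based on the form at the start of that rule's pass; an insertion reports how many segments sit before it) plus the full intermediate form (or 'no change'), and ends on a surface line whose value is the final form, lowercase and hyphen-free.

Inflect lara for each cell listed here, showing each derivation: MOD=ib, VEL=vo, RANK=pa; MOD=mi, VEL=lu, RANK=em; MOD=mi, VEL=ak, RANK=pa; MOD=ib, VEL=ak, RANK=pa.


cell MOD=ib, VEL=vo, RANK=pa:
underlying: um-lara-f-z
1. b -> p, d -> t, g -> k, v -> f / _ #: no change
2. f -> v, k -> g, p -> b, s -> z, t -> d / _ Z: fires at position(s) 7: umlaravz
surface: umlaravz

cell MOD=mi, VEL=lu, RANK=em:
underlying: nba-lara-zut-v
1. b -> p, d -> t, g -> k, v -> f / _ #: fires at position(s) 11: nbalarazutf
2. f -> v, k -> g, p -> b, s -> z, t -> d / _ Z: no change
surface: nbalarazutf

cell MOD=mi, VEL=ak, RANK=pa:
underlying: ona-lara-f-v
1. b -> p, d -> t, g -> k, v -> f / _ #: fires at position(s) 9: onalaraff
2. f -> v, k -> g, p -> b, s -> z, t -> d / _ Z: no change
surface: onalaraff

cell MOD=ib, VEL=ak, RANK=pa:
underlying: ona-lara-f-z
1. b -> p, d -> t, g -> k, v -> f / _ #: no change
2. f -> v, k -> g, p -> b, s -> z, t -> d / _ Z: fires at position(s) 8: onalaravz
surface: onalaravz


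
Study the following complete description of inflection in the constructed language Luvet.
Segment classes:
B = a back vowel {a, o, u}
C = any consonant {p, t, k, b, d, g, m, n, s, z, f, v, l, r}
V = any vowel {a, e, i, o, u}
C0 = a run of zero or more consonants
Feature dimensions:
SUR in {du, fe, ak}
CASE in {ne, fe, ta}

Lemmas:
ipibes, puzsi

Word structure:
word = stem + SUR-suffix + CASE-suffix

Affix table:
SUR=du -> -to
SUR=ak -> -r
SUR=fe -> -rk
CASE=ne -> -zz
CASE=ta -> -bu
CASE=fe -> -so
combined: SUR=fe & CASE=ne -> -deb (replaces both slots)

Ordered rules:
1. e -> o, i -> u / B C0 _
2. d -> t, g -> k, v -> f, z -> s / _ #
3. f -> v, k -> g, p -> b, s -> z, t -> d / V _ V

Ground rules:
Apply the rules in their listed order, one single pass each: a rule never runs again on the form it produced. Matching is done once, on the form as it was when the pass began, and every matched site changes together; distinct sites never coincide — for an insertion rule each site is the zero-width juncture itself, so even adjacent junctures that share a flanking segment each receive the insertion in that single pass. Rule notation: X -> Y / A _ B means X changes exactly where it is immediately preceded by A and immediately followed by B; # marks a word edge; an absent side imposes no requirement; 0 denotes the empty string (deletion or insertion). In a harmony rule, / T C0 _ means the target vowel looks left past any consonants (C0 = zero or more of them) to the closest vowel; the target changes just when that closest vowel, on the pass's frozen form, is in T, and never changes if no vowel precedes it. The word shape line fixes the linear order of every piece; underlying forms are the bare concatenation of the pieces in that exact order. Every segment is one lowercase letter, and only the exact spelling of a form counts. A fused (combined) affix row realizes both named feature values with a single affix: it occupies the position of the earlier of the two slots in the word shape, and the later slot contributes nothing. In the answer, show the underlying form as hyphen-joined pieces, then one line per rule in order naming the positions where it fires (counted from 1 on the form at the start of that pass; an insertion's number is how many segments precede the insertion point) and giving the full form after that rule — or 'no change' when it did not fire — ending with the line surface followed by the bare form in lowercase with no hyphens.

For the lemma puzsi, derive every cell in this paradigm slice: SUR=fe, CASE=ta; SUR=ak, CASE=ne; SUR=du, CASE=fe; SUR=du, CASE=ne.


cell SUR=fe, CASE=ta:
underlying: puzsi-rk-bu
1. e -> o, i -> u / B C0 _: fires at position(s) 5: puzsurkbu
2. d -> t, g -> k, v -> f, z -> s / _ #: no change
3. f -> v, k -> g, p -> b, s -> z, t -> d / V _ V: no change
surface: puzsurkbu

cell SUR=ak, CASE=ne:
underlying: puzsi-r-zz
1. e -> o, i -> u / B C0 _: fires at position(s) 5: puzsurzz
2. d -> t, g -> k, v -> f, z -> s / _ #: fires at position(s) 8: puzsurzs
3. f -> v, k -> g, p -> b, s -> z, t -> d / V _ V: no change
surface: puzsurzs

cell SUR=du, CASE=fe:
underlying: puzsi-to-so
1. e -> o, i -> u / B C0 _: fires at position(s) 5: puzsutoso
2. d -> t, g -> k, v -> f, z -> s / _ #: no change
3. f -> v, k -> g, p -> b, s -> z, t -> d / V _ V: fires at position(s) 6, 8: puzsudozo
surface: puzsudozo

cell SUR=du, CASE=ne:
underlying: puzsi-to-zz
1. e -> o, i -> u / B C0 _: fires at position(s) 5: puzsutozz
2. d -> t, g -> k, v -> f, z -> s / _ #: fires at position(s) 9: puzsutozs
3. f -> v, k -> g, p -> b, s -> z, t -> d / V _ V: fires at position(s) 6: puzsudozs
surface: puzsudozs


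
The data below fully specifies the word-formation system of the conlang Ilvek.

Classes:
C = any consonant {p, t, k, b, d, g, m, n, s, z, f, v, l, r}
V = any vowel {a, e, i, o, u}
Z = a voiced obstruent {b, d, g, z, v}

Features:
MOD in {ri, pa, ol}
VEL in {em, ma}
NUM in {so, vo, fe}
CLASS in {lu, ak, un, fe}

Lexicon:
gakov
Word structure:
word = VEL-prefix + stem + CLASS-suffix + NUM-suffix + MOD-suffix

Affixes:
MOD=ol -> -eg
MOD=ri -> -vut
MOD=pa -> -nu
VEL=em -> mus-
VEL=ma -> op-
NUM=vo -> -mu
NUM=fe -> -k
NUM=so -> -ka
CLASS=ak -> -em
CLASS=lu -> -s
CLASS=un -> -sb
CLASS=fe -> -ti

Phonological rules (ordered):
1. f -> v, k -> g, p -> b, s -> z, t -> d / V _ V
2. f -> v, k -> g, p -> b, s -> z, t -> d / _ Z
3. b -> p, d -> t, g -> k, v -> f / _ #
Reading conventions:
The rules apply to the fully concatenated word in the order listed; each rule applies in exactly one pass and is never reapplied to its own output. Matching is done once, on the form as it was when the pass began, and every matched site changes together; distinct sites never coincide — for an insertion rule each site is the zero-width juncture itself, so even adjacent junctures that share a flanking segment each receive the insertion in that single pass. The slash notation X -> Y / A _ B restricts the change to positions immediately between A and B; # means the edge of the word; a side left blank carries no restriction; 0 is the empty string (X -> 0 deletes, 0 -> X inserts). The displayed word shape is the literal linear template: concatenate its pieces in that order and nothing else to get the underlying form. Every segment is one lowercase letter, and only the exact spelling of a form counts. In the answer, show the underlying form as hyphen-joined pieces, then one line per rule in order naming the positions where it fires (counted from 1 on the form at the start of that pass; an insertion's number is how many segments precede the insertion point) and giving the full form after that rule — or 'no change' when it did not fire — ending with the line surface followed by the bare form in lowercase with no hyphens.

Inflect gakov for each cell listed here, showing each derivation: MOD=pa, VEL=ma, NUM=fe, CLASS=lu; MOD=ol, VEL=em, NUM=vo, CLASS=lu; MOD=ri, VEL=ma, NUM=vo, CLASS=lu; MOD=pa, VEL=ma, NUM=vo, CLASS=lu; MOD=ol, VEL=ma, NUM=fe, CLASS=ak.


cell MOD=pa, VEL=ma, NUM=fe, CLASS=lu:
underlying: op-gakov-s-k-nu
1. f -> v, k -> g, p -> b, s -> z, t -> d / V _ V: fires at position(s) 5: opgagovsknu
2. f -> v, k -> g, p -> b, s -> z, t -> d / _ Z: fires at position(s) 2: obgagovsknu
3. b -> p, d -> t, g -> k, v -> f / _ #: no change
surface: obgagovsknu

cell MOD=ol, VEL=em, NUM=vo, CLASS=lu:
underlying: mus-gakov-s-mu-eg
1. f -> v, k -> g, p -> b, s -> z, t -> d / V _ V: fires at position(s) 6: musgagovsmueg
2. f -> v, k -> g, p -> b, s -> z, t -> d / _ Z: fires at position(s) 3: muzgagovsmueg
3. b -> p, d -> t, g -> k, v -> f / _ #: fires at position(s) 13: muzgagovsmuek
surface: muzgagovsmuek

cell MOD=ri, VEL=ma, NUM=vo, CLASS=lu:
underlying: op-gakov-s-mu-vut
1. f -> v, k -> g, p -> b, s -> z, t -> d / V _ V: fires at position(s) 5: opgagovsmuvut
2. f -> v, k -> g, p -> b, s -> z, t -> d / _ Z: fires at position(s) 2: obgagovsmuvut
3. b -> p, d -> t, g -> k, v -> f / _ #: no change
surface: obgagovsmuvut

cell MOD=pa, VEL=ma, NUM=vo, CLASS=lu:
underlying: op-gakov-s-mu-nu
1. f -> v, k -> g, p -> b, s -> z, t -> d / V _ V: fires at position(s) 5: opgagovsmunu
2. f -> v, k -> g, p -> b, s -> z, t -> d / _ Z: fires at position(s) 2: obgagovsmunu
3. b -> p, d -> t, g -> k, v -> f / _ #: no change
surface: obgagovsmunu

cell MOD=ol, VEL=ma, NUM=fe, CLASS=ak:
underlying: op-gakov-em-k-eg
1. f -> v, k -> g, p -> b, s -> z, t -> d / V _ V: fires at position(s) 5: opgagovemkeg
2. f -> v, k -> g, p -> b, s -> z, t -> d / _ Z: fires at position(s) 2: obgagovemkeg
3. b -> p, d -> t, g -> k, v -> f / _ #: fires at position(s) 12: obgagovemkek
surface: obgagovemkek


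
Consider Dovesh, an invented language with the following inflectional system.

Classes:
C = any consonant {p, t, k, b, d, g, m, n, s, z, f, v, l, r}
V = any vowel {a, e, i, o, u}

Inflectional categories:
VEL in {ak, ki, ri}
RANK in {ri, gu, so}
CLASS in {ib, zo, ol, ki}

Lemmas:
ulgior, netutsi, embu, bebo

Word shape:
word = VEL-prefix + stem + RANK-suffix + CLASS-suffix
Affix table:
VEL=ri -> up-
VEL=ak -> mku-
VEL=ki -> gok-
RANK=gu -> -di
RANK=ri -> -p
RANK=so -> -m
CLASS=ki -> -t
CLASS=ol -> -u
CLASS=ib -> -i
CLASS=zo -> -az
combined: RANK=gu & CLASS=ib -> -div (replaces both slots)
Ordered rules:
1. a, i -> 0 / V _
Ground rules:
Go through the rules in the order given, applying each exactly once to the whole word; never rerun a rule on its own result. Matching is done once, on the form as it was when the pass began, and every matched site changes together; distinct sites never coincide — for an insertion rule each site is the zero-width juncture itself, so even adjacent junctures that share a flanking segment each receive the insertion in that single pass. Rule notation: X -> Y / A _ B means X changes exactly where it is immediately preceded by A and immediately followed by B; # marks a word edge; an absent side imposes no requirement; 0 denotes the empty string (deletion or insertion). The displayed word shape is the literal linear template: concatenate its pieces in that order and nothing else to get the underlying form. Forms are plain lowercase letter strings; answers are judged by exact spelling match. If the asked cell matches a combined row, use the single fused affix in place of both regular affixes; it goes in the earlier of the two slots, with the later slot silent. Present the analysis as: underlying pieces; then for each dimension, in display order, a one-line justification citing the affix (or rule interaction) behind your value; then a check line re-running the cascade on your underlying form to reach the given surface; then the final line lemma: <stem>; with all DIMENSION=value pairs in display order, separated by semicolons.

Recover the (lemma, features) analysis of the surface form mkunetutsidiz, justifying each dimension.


underlying: mku-netutsi-di-az
VEL=ak - signalled by the affix mku-
RANK=gu - signalled by the affix -di
CLASS=zo - signalled by the affix -az
check: mkunetutsidiaz -> mkunetutsidiz
lemma: netutsi; VEL=ak; RANK=gu; CLASS=zo


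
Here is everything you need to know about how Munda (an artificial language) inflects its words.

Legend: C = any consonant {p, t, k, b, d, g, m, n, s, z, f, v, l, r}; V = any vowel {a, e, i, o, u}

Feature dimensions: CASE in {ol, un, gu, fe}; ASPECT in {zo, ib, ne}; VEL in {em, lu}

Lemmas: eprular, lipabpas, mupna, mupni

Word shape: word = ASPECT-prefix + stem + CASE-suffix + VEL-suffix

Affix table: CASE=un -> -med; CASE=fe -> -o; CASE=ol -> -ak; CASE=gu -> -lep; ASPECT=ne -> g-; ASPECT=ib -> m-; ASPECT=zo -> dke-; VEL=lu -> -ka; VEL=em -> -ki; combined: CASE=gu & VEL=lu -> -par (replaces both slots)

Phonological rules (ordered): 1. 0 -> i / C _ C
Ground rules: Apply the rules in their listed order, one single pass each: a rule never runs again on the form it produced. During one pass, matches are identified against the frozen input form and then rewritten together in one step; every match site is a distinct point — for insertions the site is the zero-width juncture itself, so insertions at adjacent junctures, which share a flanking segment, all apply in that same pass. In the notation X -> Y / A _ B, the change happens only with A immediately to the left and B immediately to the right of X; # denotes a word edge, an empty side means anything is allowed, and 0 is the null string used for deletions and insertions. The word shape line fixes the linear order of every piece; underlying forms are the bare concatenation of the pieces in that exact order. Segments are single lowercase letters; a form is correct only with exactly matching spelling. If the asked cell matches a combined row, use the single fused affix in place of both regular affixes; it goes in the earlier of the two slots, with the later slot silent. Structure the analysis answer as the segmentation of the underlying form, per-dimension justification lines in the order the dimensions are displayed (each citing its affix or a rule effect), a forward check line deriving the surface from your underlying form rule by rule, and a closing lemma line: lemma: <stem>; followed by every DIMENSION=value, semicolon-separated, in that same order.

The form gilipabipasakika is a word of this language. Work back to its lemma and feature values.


underlying: g-lipabpas-ak-ka
CASE=ol - signalled by the affix -ak
ASPECT=ne - signalled by the affix g-
VEL=lu - signalled by the affix -ka
check: glipabpasakka -> gilipabipasakika
lemma: lipabpas; CASE=ol; ASPECT=ne; VEL=lu
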